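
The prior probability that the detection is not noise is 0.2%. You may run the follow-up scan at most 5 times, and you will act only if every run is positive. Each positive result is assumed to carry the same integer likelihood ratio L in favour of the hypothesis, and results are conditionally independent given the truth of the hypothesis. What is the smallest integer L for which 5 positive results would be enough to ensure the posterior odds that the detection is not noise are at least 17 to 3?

Prior odds = 0.002/0.998 = 1/499.
Target odds = 17/3.
Need L⁵ ≥ 17/3 ÷ (1/499) = 8483/3.
4⁵ = 1024 < 8483/3 ≤ 3125 = 5⁵, so L = 5.

5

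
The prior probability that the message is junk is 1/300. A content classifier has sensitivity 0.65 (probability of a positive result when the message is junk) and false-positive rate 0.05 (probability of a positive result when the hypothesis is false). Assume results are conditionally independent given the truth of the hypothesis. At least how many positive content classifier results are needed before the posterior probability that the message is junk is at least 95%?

Prior odds = (1/300)/(299/300) = 1/299.
Likelihood ratio of a positive result = 0.65/0.05 = 13.
Target odds: 0.95 ÷ 0.05 = 19.
Require 13ⁿ ≥ 19 ÷ (1/299) = 5681.
13³ = 2197 falls short of 5681 but 13⁴ = 28561 reaches it, so n = 4.

4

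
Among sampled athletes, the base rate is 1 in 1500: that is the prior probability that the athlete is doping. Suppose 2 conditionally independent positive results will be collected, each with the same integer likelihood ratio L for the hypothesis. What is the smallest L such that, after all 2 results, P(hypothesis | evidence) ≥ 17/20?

93

Prior odds = (1/1500)/(1499/1500) = 1/1499.
Target odds = 0.85/0.15 = 17/3.
Need L² ≥ 17/3 ÷ (1/1499) = 25483/3.
92² = 8464 < 25483/3 ≤ 8649 = 93², so L = 93.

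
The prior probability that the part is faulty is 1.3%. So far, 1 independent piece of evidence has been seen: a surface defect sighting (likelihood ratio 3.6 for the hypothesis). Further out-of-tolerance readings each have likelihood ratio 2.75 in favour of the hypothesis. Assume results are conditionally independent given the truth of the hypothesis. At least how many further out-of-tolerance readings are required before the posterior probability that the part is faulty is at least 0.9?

Prior odds = 0.013/0.987 = 13/987.
Bayes factor of the evidence already in hand = 3.6.
Odds after that evidence = (13/987) × 3.6 = 78/1645.
Target odds = 0.9/0.1 = 9.
Need 2.75ⁿ ≥ 9 ÷ (78/1645) = 4935/26.
2.75⁵ = 161051/1024 falls short of 4935/26 but 2.75⁶ = 1771561/4096 reaches it, so n = 6.

6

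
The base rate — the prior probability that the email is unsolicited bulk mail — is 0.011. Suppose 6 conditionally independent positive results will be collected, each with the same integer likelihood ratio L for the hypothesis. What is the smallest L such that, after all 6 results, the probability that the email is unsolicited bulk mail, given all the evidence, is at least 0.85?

3

Prior odds = 0.011/0.989 = 11/989.
Target odds = 0.85/0.15 = 17/3.
Need L⁶ ≥ 17/3 ÷ (11/989) = 16813/33.
2⁶ = 64 < 16813/33 ≤ 729 = 3⁶, so L = 3.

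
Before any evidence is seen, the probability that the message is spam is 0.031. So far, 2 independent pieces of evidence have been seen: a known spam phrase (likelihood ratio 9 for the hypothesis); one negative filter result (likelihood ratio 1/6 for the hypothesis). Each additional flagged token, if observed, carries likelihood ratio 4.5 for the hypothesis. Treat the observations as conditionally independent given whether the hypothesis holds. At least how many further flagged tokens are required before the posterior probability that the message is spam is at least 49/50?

Prior odds = 0.031/0.969 = 31/969.
Combined Bayes factor of the evidence already in hand = 9 × (1/6) = 1.5.
Odds after that evidence = (31/969) × 1.5 = 31/646.
Target odds = 0.98/0.02 = 49.
Need 4.5ⁿ ≥ 49 ÷ (31/646) = 31654/31.
4.5⁴ = 410.0625 falls short of 31654/31 but 4.5⁵ = 1845.28125 reaches it, so n = 5.

5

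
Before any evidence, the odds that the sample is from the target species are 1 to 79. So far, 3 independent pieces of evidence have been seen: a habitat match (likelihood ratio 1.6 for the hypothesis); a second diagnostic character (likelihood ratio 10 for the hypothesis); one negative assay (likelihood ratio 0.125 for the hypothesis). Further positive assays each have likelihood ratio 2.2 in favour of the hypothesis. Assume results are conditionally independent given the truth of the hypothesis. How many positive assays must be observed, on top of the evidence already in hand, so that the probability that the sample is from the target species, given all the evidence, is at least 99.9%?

14

Prior odds = 1/79.
Combined Bayes factor of the evidence already in hand = 1.6 × 10 × 0.125 = 2.
Odds after that evidence = (1/79) × 2 = 2/79.
Target odds = 0.999/0.001 = 999.
Need 2.2ⁿ ≥ 999 ÷ (2/79) = 39460.5.
2.2¹³ ≈28281 falls short of 39460.5 but 2.2¹⁴ ≈62218.2 reaches it, so n = 14.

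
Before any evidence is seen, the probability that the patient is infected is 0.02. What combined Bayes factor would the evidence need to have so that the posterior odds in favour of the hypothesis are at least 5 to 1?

245

Prior odds = 0.02/0.98 = 1/49.
Target odds = 5.
Required Bayes factor = 5 ÷ (1/49) = 245.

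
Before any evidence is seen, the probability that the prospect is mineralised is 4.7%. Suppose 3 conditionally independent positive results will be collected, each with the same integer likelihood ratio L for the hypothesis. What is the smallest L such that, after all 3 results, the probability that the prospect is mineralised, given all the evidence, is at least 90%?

6

Prior odds = 0.047/0.953 = 47/953.
Target odds = 0.9/0.1 = 9.
Need L³ ≥ 9 ÷ (47/953) = 8577/47.
5³ = 125 < 8577/47 ≤ 216 = 6³, so L = 6.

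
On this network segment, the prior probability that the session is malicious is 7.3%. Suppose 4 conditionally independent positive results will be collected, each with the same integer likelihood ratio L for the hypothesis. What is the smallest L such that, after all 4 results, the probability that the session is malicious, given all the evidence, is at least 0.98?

5

Prior odds = 0.073/0.927 = 73/927.
Target odds = 0.98/0.02 = 49.
Need L⁴ ≥ 49 ÷ (73/927) = 45423/73.
4⁴ = 256 < 45423/73 ≤ 625 = 5⁴, so L = 5.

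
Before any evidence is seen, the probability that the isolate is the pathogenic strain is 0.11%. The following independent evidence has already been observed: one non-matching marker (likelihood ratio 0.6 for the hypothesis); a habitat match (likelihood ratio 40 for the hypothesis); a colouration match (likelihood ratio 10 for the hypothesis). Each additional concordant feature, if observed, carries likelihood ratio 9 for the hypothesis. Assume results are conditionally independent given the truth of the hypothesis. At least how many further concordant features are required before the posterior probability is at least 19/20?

2

Prior odds = 0.0011/0.9989 = 11/9989.
Combined Bayes factor of the evidence already in hand = 0.6 × 40 × 10 = 240.
Odds after that evidence = (11/9989) × 240 = 2640/9989.
Target odds = 0.95/0.05 = 19.
Need 9ⁿ ≥ 19 ÷ (2640/9989) = 189791/2640.
9¹ = 9 falls short of 189791/2640 but 9² = 81 reaches it, so n = 2.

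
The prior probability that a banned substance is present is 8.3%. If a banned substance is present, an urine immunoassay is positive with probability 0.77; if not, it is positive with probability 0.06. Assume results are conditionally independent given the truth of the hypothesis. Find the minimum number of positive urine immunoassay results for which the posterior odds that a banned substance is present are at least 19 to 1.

Prior odds: 0.083 ÷ 0.917 = 83/917.
Likelihood ratio of a positive = 0.77/0.06 = 77/6.
Target odds = 19.
Need (83/917) × (77/6)ⁿ ≥ 19, i.e. (77/6)ⁿ ≥ 17423/83.
(77/6)² = 5929/36 falls short of 17423/83 but (77/6)³ = 456533/216 reaches it, so n = 3.

3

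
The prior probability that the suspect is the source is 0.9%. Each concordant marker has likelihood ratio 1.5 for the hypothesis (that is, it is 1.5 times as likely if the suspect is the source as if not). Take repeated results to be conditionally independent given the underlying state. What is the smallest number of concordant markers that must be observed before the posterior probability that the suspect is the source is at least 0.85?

16

Prior odds: 0.009 ÷ 0.991 = 9/991.
Likelihood ratio per concordant marker = 1.5.
Target posterior odds = 0.85/0.15 = 17/3.
Require 1.5ⁿ ≥ 17/3 ÷ (9/991) = 16847/27.
1.5¹⁵ = 14348907/32768 falls short of 16847/27 but 1.5¹⁶ = 43046721/65536 reaches it, so n = 16.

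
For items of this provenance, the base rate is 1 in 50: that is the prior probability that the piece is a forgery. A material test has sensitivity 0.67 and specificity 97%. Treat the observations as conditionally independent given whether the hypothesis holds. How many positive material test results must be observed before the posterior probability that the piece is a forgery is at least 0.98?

Prior odds: 0.02 ÷ 0.98 = 1/49.
False-positive rate = 1 − 0.97 = 0.03; likelihood ratio of a positive = 0.67/0.03 = 67/3.
Target odds: 0.98 ÷ 0.02 = 49.
Need (1/49) × (67/3)ⁿ ≥ 49, i.e. (67/3)ⁿ ≥ 2401.
(67/3)² = 4489/9 falls short of 2401 but (67/3)³ = 300763/27 reaches it, so n = 3.

3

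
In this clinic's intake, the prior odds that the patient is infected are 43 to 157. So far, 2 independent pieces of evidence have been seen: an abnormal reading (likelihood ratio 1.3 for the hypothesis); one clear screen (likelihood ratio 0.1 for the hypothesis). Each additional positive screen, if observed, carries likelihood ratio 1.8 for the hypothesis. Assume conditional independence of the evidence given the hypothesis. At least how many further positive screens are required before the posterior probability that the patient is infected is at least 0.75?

Prior odds = 43/157.
Combined Bayes factor of the evidence already in hand = 1.3 × 0.1 = 0.13.
Odds after that evidence = (43/157) × 0.13 = 559/15700.
Target odds = 0.75/0.25 = 3.
Need 1.8ⁿ ≥ 3 ÷ (559/15700) = 47100/559.
1.8⁷ = 4782969/78125 falls short of 47100/559 but 1.8⁸ = 43046721/390625 reaches it, so n = 8.

8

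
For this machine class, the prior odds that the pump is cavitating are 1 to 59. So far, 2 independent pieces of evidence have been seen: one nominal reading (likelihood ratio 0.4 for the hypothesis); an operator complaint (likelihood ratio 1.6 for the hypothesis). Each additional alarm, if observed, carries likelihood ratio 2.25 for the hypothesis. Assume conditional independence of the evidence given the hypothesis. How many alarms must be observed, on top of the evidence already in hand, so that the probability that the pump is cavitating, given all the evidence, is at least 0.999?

15

Prior odds = 1/59.
Combined Bayes factor of the evidence already in hand = 0.4 × 1.6 = 0.64.
Odds after that evidence = (1/59) × 0.64 = 16/1475.
Target odds = 0.999/0.001 = 999.
Need 2.25ⁿ ≥ 999 ÷ (16/1475) = 92095.3125.
2.25¹⁴ ≈85222.7 falls short of 92095.3125 but 2.25¹⁵ ≈191751 reaches it, so n = 15.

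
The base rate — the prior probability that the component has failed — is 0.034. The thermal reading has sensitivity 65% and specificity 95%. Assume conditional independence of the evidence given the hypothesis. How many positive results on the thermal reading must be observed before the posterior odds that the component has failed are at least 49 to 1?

Prior odds = 0.034/0.966 = 17/483.
False-positive rate = 1 − 0.95 = 0.05; likelihood ratio of a positive = 0.65/0.05 = 13.
Target odds = 49.
Need (17/483) × 13ⁿ ≥ 49, i.e. 13ⁿ ≥ 23667/17.
13² = 169 falls short of 23667/17 but 13³ = 2197 reaches it, so n = 3.

3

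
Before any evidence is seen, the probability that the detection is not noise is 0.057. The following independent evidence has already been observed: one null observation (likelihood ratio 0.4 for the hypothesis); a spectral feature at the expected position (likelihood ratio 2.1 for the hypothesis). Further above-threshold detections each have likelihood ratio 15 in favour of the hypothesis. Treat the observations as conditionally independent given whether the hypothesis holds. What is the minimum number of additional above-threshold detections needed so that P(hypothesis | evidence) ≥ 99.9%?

Prior odds = 0.057/0.943 = 57/943.
Combined Bayes factor of the evidence already in hand = 0.4 × 2.1 = 0.84.
Odds after that evidence = (57/943) × 0.84 = 1197/23575.
Target odds = 0.999/0.001 = 999.
Need 15ⁿ ≥ 999 ÷ (1197/23575) = 2616825/133.
15³ = 3375 falls short of 2616825/133 but 15⁴ = 50625 reaches it, so n = 4.

4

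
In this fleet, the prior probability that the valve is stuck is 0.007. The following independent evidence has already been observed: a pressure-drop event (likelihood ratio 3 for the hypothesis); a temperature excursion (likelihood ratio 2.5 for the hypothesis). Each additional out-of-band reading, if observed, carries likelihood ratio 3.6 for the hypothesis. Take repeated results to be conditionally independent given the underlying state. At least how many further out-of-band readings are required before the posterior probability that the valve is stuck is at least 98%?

6

Prior odds = 0.007/0.993 = 7/993.
Combined Bayes factor of the evidence already in hand = 3 × 2.5 = 7.5.
Odds after that evidence = (7/993) × 7.5 = 35/662.
Target odds = 0.98/0.02 = 49.
Need 3.6ⁿ ≥ 49 ÷ (35/662) = 926.8.
3.6⁵ = 604.66176 falls short of 926.8 but 3.6⁶ = 34012224/15625 reaches it, so n = 6.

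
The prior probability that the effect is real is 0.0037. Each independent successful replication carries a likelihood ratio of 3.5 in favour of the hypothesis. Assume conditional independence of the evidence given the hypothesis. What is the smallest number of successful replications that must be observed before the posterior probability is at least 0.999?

10

Prior odds: 0.0037 ÷ 0.9963 = 37/9963.
Likelihood ratio per successful replication = 3.5.
Target odds: 0.999 ÷ 0.001 = 999.
Need (37/9963) × 3.5ⁿ ≥ 999, i.e. 3.5ⁿ ≥ 269001.
3.5⁹ = 40353607/512 falls short of 269001 but 3.5¹⁰ = 282475249/1024 reaches it, so n = 10.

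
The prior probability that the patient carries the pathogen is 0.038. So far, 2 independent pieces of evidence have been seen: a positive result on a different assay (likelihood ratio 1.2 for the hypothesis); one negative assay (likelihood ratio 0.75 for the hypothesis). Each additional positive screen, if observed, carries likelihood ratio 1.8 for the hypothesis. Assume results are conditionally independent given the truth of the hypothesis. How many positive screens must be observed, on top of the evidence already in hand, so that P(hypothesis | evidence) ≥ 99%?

Prior odds = 0.038/0.962 = 19/481.
Combined Bayes factor of the evidence already in hand = 1.2 × 0.75 = 0.9.
Odds after that evidence = (19/481) × 0.9 = 171/4810.
Target odds = 0.99/0.01 = 99.
Need 1.8ⁿ ≥ 99 ÷ (171/4810) = 52910/19.
1.8¹³ ≈2082.3 falls short of 52910/19 but 1.8¹⁴ ≈3748.13 reaches it, so n = 14.

14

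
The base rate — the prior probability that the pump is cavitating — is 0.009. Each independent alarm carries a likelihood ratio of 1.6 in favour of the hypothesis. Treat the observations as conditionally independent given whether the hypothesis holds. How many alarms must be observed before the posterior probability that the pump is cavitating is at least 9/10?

Prior odds: 0.009 ÷ 0.991 = 9/991.
Likelihood ratio per alarm = 1.6.
Target posterior odds = 0.9/0.1 = 9.
Require 1.6ⁿ ≥ 9 ÷ (9/991) = 991.
1.6¹⁴ ≈720.576 falls short of 991 but 1.6¹⁵ ≈1152.92 reaches it, so n = 15.

15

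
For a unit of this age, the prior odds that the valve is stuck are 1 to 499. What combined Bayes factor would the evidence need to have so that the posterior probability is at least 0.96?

11976

Prior odds = 1/499.
Target odds = 0.96/0.04 = 24.
Required Bayes factor = 24 ÷ (1/499) = 11976.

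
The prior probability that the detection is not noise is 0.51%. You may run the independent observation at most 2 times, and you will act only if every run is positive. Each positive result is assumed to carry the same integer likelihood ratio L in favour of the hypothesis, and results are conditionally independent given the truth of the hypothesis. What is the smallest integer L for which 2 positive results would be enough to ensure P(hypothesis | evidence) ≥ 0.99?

Prior odds = 0.0051/0.9949 = 51/9949.
Target odds = 0.99/0.01 = 99.
Need L² ≥ 99 ÷ (51/9949) = 328317/17.
138² = 19044 < 328317/17 ≤ 19321 = 139², so L = 139.

139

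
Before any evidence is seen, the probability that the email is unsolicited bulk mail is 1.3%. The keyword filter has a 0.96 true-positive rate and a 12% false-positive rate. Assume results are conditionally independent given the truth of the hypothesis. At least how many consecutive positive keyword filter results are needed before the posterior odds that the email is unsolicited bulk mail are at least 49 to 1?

Prior odds = 0.013/0.987 = 13/987.
Likelihood ratio of a positive result = 0.96/0.12 = 8.
Target odds = 49.
Require 8ⁿ ≥ 49 ÷ (13/987) = 48363/13.
8³ = 512 falls short of 48363/13 but 8⁴ = 4096 reaches it, so n = 4.

4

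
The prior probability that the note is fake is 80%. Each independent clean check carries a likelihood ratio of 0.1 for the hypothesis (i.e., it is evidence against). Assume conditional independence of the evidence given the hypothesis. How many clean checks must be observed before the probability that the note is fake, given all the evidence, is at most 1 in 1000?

Prior odds = 0.8/0.2 = 4.
Likelihood ratio per clean check = 0.1.
Target odds: 0.001 ÷ 0.999 = 1/999.
Require 0.1ⁿ ≤ 1/999 ÷ 4 = 1/3996.
0.1³ = 0.001 is still above 1/3996 but 0.1⁴ = 0.0001 is at or below it, so n = 4.

4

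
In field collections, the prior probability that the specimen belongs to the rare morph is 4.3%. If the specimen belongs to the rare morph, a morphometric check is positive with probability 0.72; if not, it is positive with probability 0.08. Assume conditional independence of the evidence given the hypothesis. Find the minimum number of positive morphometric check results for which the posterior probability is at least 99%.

4

Prior odds: 0.043 ÷ 0.957 = 43/957.
Likelihood ratio of a positive = 0.72/0.08 = 9.
Target odds: 0.99 ÷ 0.01 = 99.
Require 9ⁿ ≥ 99 ÷ (43/957) = 94743/43.
9³ = 729 falls short of 94743/43 but 9⁴ = 6561 reaches it, so n = 4.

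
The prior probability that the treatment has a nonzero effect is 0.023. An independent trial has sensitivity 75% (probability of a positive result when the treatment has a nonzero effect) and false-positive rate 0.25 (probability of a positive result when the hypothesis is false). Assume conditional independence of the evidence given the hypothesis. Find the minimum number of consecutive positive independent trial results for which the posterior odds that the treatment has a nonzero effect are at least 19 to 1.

Prior odds: 0.023 ÷ 0.977 = 23/977.
Likelihood ratio of a positive result = 0.75/0.25 = 3.
Target odds = 19.
Need (23/977) × 3ⁿ ≥ 19, i.e. 3ⁿ ≥ 18563/23.
3⁶ = 729 falls short of 18563/23 but 3⁷ = 2187 reaches it, so n = 7.

7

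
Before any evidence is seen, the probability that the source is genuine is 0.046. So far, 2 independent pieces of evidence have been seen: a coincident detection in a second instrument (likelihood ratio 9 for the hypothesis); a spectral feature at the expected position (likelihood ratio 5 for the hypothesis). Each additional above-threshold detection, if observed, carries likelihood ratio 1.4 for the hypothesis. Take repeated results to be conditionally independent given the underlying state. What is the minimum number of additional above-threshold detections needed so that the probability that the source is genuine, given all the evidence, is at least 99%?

12

Prior odds = 0.046/0.954 = 23/477.
Combined Bayes factor of the evidence already in hand = 9 × 5 = 45.
Odds after that evidence = (23/477) × 45 = 115/53.
Target odds = 0.99/0.01 = 99.
Need 1.4ⁿ ≥ 99 ÷ (115/53) = 5247/115.
1.4¹¹ ≈40.4957 falls short of 5247/115 but 1.4¹² ≈56.6939 reaches it, so n = 12.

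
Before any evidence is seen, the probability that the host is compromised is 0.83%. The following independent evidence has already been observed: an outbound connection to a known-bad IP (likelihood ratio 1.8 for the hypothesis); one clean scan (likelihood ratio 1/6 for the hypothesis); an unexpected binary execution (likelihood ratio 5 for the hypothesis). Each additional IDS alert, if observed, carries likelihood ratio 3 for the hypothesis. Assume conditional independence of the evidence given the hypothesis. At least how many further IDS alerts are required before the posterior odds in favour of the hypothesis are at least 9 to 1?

6

Prior odds = 0.0083/0.9917 = 83/9917.
Combined Bayes factor of the evidence already in hand = 1.8 × (1/6) × 5 = 1.5.
Odds after that evidence = (83/9917) × 1.5 = 249/19834.
Target odds = 9.
Need 3ⁿ ≥ 9 ÷ (249/19834) = 59502/83.
3⁵ = 243 falls short of 59502/83 but 3⁶ = 729 reaches it, so n = 6.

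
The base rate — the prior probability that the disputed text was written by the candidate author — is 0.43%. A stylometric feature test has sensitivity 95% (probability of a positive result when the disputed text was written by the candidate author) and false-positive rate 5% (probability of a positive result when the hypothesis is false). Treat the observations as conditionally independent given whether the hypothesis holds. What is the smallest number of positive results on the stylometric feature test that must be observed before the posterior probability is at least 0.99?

Prior odds = 0.0043/0.9957 = 43/9957.
Likelihood ratio of a positive result = 0.95/0.05 = 19.
Target odds: 0.99 ÷ 0.01 = 99.
Require 19ⁿ ≥ 99 ÷ (43/9957) = 985743/43.
19³ = 6859 falls short of 985743/43 but 19⁴ = 130321 reaches it, so n = 4.

4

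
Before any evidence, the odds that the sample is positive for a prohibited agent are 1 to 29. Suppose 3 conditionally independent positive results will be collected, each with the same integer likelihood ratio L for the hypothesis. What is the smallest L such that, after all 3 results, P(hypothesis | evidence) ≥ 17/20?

6

Prior odds = 1/29.
Target odds = 0.85/0.15 = 17/3.
Need L³ ≥ 17/3 ÷ (1/29) = 493/3.
5³ = 125 < 493/3 ≤ 216 = 6³, so L = 6.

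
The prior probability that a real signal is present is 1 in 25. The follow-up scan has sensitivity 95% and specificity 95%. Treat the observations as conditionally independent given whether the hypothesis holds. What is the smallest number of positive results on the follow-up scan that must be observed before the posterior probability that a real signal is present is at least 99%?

Prior odds: 0.04 ÷ 0.96 = 1/24.
False-positive rate = 1 − 0.95 = 0.05; likelihood ratio of a positive = 0.95/0.05 = 19.
Target odds: 0.99 ÷ 0.01 = 99.
Require 19ⁿ ≥ 99 ÷ (1/24) = 2376.
19² = 361 falls short of 2376 but 19³ = 6859 reaches it, so n = 3.

3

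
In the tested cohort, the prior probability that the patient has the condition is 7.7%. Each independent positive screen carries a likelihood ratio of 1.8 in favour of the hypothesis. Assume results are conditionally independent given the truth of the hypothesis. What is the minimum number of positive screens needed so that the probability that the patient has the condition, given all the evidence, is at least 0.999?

16

Prior odds = 0.077/0.923 = 77/923.
Likelihood ratio per positive screen = 1.8.
Target posterior odds = 0.999/0.001 = 999.
Need (77/923) × 1.8ⁿ ≥ 999, i.e. 1.8ⁿ ≥ 922077/77.
1.8¹⁵ ≈6746.64 falls short of 922077/77 but 1.8¹⁶ ≈12144 reaches it, so n = 16.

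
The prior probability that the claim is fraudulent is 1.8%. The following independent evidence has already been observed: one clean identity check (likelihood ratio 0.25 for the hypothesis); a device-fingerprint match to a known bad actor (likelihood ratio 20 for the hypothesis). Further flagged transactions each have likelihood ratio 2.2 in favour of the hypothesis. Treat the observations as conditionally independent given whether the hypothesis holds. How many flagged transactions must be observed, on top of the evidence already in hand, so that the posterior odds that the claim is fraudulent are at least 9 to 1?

Prior odds = 0.018/0.982 = 9/491.
Combined Bayes factor of the evidence already in hand = 0.25 × 20 = 5.
Odds after that evidence = (9/491) × 5 = 45/491.
Target odds = 9.
Need 2.2ⁿ ≥ 9 ÷ (45/491) = 98.2.
2.2⁵ = 51.53632 falls short of 98.2 but 2.2⁶ = 1771561/15625 reaches it, so n = 6.

6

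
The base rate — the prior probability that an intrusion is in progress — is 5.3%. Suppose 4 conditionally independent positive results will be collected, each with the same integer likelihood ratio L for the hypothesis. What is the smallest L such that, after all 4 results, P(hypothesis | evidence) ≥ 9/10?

4

Prior odds = 0.053/0.947 = 53/947.
Target odds = 0.9/0.1 = 9.
Need L⁴ ≥ 9 ÷ (53/947) = 8523/53.
3⁴ = 81 < 8523/53 ≤ 256 = 4⁴, so L = 4.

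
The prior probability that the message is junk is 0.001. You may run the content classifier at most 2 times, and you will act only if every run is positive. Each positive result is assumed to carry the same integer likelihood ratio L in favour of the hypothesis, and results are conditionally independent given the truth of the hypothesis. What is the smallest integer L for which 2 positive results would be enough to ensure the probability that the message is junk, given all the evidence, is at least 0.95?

138

Prior odds = 0.001/0.999 = 1/999.
Target odds = 0.95/0.05 = 19.
Need L² ≥ 19 ÷ (1/999) = 18981.
137² = 18769 < 18981 ≤ 19044 = 138², so L = 138.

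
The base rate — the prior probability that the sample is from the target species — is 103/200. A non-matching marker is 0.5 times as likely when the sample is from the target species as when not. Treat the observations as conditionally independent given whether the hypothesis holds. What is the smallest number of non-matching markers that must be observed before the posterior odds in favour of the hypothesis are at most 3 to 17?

3

Prior odds = 0.515/0.485 = 103/97.
Likelihood ratio per non-matching marker = 0.5.
Target odds = 3/17.
Need (103/97) × 0.5ⁿ ≤ 3/17, i.e. 0.5ⁿ ≤ 291/1751.
0.5² = 0.25 is still above 291/1751 but 0.5³ = 0.125 is at or below it, so n = 3.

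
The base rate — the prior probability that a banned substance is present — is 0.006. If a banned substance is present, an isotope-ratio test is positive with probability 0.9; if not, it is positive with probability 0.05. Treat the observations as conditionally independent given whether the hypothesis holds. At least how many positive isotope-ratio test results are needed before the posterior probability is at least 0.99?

4

Prior odds = 0.006/0.994 = 3/497.
Likelihood ratio of a positive = 0.9/0.05 = 18.
Target posterior odds = 0.99/0.01 = 99.
Need (3/497) × 18ⁿ ≥ 99, i.e. 18ⁿ ≥ 16401.
18³ = 5832 falls short of 16401 but 18⁴ = 104976 reaches it, so n = 4.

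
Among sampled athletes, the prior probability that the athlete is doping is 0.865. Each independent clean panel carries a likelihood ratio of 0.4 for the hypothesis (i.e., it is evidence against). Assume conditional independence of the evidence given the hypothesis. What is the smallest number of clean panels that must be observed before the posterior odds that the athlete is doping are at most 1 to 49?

Prior odds: 0.865 ÷ 0.135 = 173/27.
Likelihood ratio per clean panel = 0.4.
Target odds = 1/49.
Require 0.4ⁿ ≤ 1/49 ÷ (173/27) = 27/8477.
0.4⁶ = 64/15625 is still above 27/8477 but 0.4⁷ = 128/78125 is at or below it, so n = 7.

7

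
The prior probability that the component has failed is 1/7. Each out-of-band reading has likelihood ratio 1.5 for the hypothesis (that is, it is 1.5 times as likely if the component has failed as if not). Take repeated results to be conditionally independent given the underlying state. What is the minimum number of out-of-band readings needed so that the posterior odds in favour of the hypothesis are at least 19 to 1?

Prior odds: (1/7) ÷ (6/7) = 1/6.
Likelihood ratio per out-of-band reading = 1.5.
Target odds = 19.
Require 1.5ⁿ ≥ 19 ÷ (1/6) = 114.
1.5¹¹ = 177147/2048 falls short of 114 but 1.5¹² = 531441/4096 reaches it, so n = 12.

12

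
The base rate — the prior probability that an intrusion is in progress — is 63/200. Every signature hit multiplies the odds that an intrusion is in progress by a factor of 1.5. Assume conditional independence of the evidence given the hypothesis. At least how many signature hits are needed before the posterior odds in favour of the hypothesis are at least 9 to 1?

8

Prior odds = 0.315/0.685 = 63/137.
Likelihood ratio per signature hit = 1.5.
Target odds = 9.
Need (63/137) × 1.5ⁿ ≥ 9, i.e. 1.5ⁿ ≥ 137/7.
1.5⁷ = 17.0859375 falls short of 137/7 but 1.5⁸ = 25.62890625 reaches it, so n = 8.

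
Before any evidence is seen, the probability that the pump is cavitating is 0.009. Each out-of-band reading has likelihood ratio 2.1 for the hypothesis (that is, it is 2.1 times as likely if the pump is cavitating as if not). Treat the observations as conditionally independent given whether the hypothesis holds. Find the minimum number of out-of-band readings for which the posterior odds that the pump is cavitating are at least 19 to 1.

Prior odds: 0.009 ÷ 0.991 = 9/991.
Likelihood ratio per out-of-band reading = 2.1.
Target odds = 19.
Need (9/991) × 2.1ⁿ ≥ 19, i.e. 2.1ⁿ ≥ 18829/9.
2.1¹⁰ ≈1667.99 falls short of 18829/9 but 2.1¹¹ ≈3502.78 reaches it, so n = 11.

11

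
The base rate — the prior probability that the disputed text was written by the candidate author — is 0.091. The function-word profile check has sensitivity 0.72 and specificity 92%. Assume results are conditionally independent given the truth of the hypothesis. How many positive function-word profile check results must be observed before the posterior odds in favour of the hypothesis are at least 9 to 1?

3

Prior odds = 0.091/0.909 = 91/909.
False-positive rate = 1 − 0.92 = 0.08; likelihood ratio of a positive = 0.72/0.08 = 9.
Target odds = 9.
Require 9ⁿ ≥ 9 ÷ (91/909) = 8181/91.
9² = 81 falls short of 8181/91 but 9³ = 729 reaches it, so n = 3.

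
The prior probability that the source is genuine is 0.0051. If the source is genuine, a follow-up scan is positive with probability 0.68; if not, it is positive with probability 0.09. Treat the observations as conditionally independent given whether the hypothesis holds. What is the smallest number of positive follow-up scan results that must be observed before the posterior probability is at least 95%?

Prior odds: 0.0051 ÷ 0.9949 = 51/9949.
Likelihood ratio of a positive = 0.68/0.09 = 68/9.
Target odds: 0.95 ÷ 0.05 = 19.
Need (51/9949) × (68/9)ⁿ ≥ 19, i.e. (68/9)ⁿ ≥ 189031/51.
(68/9)⁴ = 21381376/6561 falls short of 189031/51 but (68/9)⁵ ≈24622.5 reaches it, so n = 5.

5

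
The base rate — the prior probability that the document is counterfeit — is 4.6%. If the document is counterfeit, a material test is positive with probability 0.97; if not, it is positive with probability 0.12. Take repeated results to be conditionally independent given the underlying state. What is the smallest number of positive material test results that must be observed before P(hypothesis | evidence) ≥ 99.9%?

5

Prior odds = 0.046/0.954 = 23/477.
Likelihood ratio of a positive = 0.97/0.12 = 97/12.
Target posterior odds = 0.999/0.001 = 999.
Need (23/477) × (97/12)ⁿ ≥ 999, i.e. (97/12)ⁿ ≥ 476523/23.
(97/12)⁴ = 88529281/20736 falls short of 476523/23 but (97/12)⁵ ≈34510.6 reaches it, so n = 5.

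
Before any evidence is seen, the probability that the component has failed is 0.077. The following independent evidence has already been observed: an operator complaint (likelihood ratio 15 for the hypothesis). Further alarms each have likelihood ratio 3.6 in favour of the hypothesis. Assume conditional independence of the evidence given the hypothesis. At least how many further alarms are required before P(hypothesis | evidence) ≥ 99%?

4

Prior odds = 0.077/0.923 = 77/923.
Bayes factor of the evidence already in hand = 15.
Odds after that evidence = (77/923) × 15 = 1155/923.
Target odds = 0.99/0.01 = 99.
Need 3.6ⁿ ≥ 99 ÷ (1155/923) = 2769/35.
3.6³ = 46.656 falls short of 2769/35 but 3.6⁴ = 167.9616 reaches it, so n = 4.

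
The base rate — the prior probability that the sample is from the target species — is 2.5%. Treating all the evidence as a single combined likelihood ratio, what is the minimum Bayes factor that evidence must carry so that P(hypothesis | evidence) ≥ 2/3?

78

Prior odds = 0.025/0.975 = 1/39.
Target odds = (2/3)/(1/3) = 2.
Required Bayes factor = 2 ÷ (1/39) = 78.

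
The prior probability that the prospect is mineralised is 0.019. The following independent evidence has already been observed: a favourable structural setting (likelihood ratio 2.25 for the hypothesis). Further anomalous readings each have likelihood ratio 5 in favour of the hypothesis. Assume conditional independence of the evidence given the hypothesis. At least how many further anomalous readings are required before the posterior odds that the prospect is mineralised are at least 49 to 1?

5

Prior odds = 0.019/0.981 = 19/981.
Bayes factor of the evidence already in hand = 2.25.
Odds after that evidence = (19/981) × 2.25 = 19/436.
Target odds = 49.
Need 5ⁿ ≥ 49 ÷ (19/436) = 21364/19.
5⁴ = 625 falls short of 21364/19 but 5⁵ = 3125 reaches it, so n = 5.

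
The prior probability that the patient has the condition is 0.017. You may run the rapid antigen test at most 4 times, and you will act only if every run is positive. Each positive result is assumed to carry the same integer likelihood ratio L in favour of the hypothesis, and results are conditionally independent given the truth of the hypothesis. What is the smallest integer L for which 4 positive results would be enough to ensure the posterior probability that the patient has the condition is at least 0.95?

Prior odds = 0.017/0.983 = 17/983.
Target odds = 0.95/0.05 = 19.
Need L⁴ ≥ 19 ÷ (17/983) = 18677/17.
5⁴ = 625 < 18677/17 ≤ 1296 = 6⁴, so L = 6.

6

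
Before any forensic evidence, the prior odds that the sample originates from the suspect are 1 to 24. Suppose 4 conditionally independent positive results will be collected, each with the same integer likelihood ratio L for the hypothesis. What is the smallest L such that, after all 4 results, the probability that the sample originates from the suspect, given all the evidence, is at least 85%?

Prior odds = 1/24.
Target odds = 0.85/0.15 = 17/3.
Need L⁴ ≥ 17/3 ÷ (1/24) = 136.
3⁴ = 81 < 136 ≤ 256 = 4⁴, so L = 4.

4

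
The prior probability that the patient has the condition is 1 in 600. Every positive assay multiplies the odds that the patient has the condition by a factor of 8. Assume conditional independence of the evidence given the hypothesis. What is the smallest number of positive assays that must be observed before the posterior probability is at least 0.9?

Prior odds: (1/600) ÷ (599/600) = 1/599.
Likelihood ratio per positive assay = 8.
Target posterior odds = 0.9/0.1 = 9.
Need (1/599) × 8ⁿ ≥ 9, i.e. 8ⁿ ≥ 5391.
8⁴ = 4096 falls short of 5391 but 8⁵ = 32768 reaches it, so n = 5.

5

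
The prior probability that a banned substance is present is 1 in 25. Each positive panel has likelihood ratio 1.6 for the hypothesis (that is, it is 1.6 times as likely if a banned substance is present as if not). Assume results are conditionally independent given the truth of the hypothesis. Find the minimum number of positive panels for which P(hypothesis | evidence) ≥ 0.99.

17

Prior odds: 0.04 ÷ 0.96 = 1/24.
Likelihood ratio per positive panel = 1.6.
Target odds: 0.99 ÷ 0.01 = 99.
Require 1.6ⁿ ≥ 99 ÷ (1/24) = 2376.
1.6¹⁶ ≈1844.67 falls short of 2376 but 1.6¹⁷ ≈2951.48 reaches it, so n = 17.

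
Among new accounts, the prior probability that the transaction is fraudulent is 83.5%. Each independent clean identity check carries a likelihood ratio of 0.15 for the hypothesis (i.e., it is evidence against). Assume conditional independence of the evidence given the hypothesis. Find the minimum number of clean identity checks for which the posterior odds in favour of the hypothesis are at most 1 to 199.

4

Prior odds: 0.835 ÷ 0.165 = 167/33.
Likelihood ratio per clean identity check = 0.15.
Target odds = 1/199.
Require 0.15ⁿ ≤ 1/199 ÷ (167/33) = 33/33233.
0.15³ = 0.003375 is still above 33/33233 but 0.15⁴ = 81/160000 is at or below it, so n = 4.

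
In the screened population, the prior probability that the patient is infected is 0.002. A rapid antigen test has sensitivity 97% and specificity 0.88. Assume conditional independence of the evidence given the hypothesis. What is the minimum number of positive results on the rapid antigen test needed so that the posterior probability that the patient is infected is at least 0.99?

6

Prior odds: 0.002 ÷ 0.998 = 1/499.
False-positive rate = 1 − 0.88 = 0.12; likelihood ratio of a positive = 0.97/0.12 = 97/12.
Target odds: 0.99 ÷ 0.01 = 99.
Need (1/499) × (97/12)ⁿ ≥ 99, i.e. (97/12)ⁿ ≥ 49401.
(97/12)⁵ ≈34510.6 falls short of 49401 but (97/12)⁶ ≈278961 reaches it, so n = 6.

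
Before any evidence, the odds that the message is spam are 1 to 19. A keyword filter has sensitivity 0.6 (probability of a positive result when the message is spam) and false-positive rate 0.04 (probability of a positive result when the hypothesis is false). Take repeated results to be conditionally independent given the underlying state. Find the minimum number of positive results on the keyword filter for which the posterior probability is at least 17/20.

Prior odds = 1/19.
Likelihood ratio of a positive result = 0.6/0.04 = 15.
Target posterior odds = 0.85/0.15 = 17/3.
Require 15ⁿ ≥ 17/3 ÷ (1/19) = 323/3.
15¹ = 15 falls short of 323/3 but 15² = 225 reaches it, so n = 2.

2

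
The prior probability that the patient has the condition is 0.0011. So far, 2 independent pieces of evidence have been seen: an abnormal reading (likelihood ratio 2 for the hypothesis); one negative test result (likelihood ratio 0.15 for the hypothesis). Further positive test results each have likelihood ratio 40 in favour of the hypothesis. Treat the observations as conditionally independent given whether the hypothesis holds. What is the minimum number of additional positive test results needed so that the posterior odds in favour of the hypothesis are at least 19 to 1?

Prior odds = 0.0011/0.9989 = 11/9989.
Combined Bayes factor of the evidence already in hand = 2 × 0.15 = 0.3.
Odds after that evidence = (11/9989) × 0.3 = 33/99890.
Target odds = 19.
Need 40ⁿ ≥ 19 ÷ (33/99890) = 1897910/33.
40² = 1600 falls short of 1897910/33 but 40³ = 64000 reaches it, so n = 3.

3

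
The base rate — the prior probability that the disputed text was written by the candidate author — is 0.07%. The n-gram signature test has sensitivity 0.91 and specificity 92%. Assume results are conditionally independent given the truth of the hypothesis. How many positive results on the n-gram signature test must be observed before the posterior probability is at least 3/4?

Prior odds = 0.0007/0.9993 = 7/9993.
False-positive rate = 1 − 0.92 = 0.08; likelihood ratio of a positive = 0.91/0.08 = 11.375.
Target odds: 0.75 ÷ 0.25 = 3.
Require 11.375ⁿ ≥ 3 ÷ (7/9993) = 29979/7.
11.375³ = 753571/512 falls short of 29979/7 but 11.375⁴ = 68574961/4096 reaches it, so n = 4.

4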